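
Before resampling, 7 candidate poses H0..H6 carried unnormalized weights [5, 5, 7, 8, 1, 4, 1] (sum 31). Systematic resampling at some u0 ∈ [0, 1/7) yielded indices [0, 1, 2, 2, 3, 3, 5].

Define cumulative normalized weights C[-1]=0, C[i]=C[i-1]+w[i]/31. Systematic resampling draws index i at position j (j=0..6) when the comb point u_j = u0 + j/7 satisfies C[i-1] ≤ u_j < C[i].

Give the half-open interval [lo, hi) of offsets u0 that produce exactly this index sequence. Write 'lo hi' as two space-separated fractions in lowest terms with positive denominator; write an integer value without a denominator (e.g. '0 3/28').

8/217 20/217

C = [5/31, 10/31, 17/31, 25/31, 26/31, 30/31, 1]
j=0 picked index 0: u0 ∈ [0, 5/31)
j=1 picked index 1: u0 ∈ [4/217, 39/217)
j=2 picked index 2: u0 ∈ [8/217, 57/217)
j=3 picked index 2: u0 ∈ [-23/217, 26/217)
j=4 picked index 3: u0 ∈ [-5/217, 51/217)
j=5 picked index 3: u0 ∈ [-36/217, 20/217)
j=6 picked index 5: u0 ∈ [-4/217, 24/217)
intersection: [8/217, 20/217)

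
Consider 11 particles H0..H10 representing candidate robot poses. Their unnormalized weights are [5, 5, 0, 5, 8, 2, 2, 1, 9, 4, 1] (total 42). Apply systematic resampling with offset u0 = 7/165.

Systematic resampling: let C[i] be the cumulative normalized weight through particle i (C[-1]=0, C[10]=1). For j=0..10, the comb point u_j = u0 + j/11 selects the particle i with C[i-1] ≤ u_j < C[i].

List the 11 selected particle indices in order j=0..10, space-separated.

0 1 1 3 4 4 5 8 8 8 9

C = [5/42, 5/21, 5/21, 5/14, 23/42, 25/42, 9/14, 2/3, 37/42, 41/42, 1]
j=0: u_0=7/165 ∈ [0, 5/42) → index 0
j=1: u_1=2/15 ∈ [5/42, 5/21) → index 1
j=2: u_2=37/165 ∈ [5/42, 5/21) → index 1
j=3: u_3=52/165 ∈ [5/21, 5/14) → index 3
j=4: u_4=67/165 ∈ [5/14, 23/42) → index 4
j=5: u_5=82/165 ∈ [5/14, 23/42) → index 4
j=6: u_6=97/165 ∈ [23/42, 25/42) → index 5
j=7: u_7=112/165 ∈ [2/3, 37/42) → index 8
j=8: u_8=127/165 ∈ [2/3, 37/42) → index 8
j=9: u_9=142/165 ∈ [2/3, 37/42) → index 8
j=10: u_10=157/165 ∈ [37/42, 41/42) → index 9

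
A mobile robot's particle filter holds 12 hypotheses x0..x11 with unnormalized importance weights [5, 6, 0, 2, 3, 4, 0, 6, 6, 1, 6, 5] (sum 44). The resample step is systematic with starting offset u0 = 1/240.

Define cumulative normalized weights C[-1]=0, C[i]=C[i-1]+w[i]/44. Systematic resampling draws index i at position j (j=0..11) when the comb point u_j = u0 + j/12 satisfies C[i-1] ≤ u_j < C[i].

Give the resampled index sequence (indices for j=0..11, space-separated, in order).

0 0 1 3 4 5 7 7 8 10 10 11

C = [5/44, 1/4, 1/4, 13/44, 4/11, 5/11, 5/11, 13/22, 8/11, 3/4, 39/44, 1]
j=0: u_0=1/240 ∈ [0, 5/44) → index 0
j=1: u_1=7/80 ∈ [0, 5/44) → index 0
j=2: u_2=41/240 ∈ [5/44, 1/4) → index 1
j=3: u_3=61/240 ∈ [1/4, 13/44) → index 3
j=4: u_4=27/80 ∈ [13/44, 4/11) → index 4
j=5: u_5=101/240 ∈ [4/11, 5/11) → index 5
j=6: u_6=121/240 ∈ [5/11, 13/22) → index 7
j=7: u_7=47/80 ∈ [5/11, 13/22) → index 7
j=8: u_8=161/240 ∈ [13/22, 8/11) → index 8
j=9: u_9=181/240 ∈ [3/4, 39/44) → index 10
j=10: u_10=67/80 ∈ [3/4, 39/44) → index 10
j=11: u_11=221/240 ∈ [39/44, 1) → index 11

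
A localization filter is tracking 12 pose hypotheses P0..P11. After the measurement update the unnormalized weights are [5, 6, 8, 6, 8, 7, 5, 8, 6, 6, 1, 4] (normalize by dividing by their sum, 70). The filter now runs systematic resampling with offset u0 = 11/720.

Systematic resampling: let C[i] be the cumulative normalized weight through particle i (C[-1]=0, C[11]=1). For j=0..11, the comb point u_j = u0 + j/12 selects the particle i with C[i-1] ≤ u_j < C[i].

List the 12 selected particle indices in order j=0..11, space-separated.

0 1 2 2 3 4 5 6 7 8 9 10

C = [1/14, 11/70, 19/70, 5/14, 33/70, 4/7, 9/14, 53/70, 59/70, 13/14, 33/35, 1]
j=0: u_0=11/720 ∈ [0, 1/14) → index 0
j=1: u_1=71/720 ∈ [1/14, 11/70) → index 1
j=2: u_2=131/720 ∈ [11/70, 19/70) → index 2
j=3: u_3=191/720 ∈ [11/70, 19/70) → index 2
j=4: u_4=251/720 ∈ [19/70, 5/14) → index 3
j=5: u_5=311/720 ∈ [5/14, 33/70) → index 4
j=6: u_6=371/720 ∈ [33/70, 4/7) → index 5
j=7: u_7=431/720 ∈ [4/7, 9/14) → index 6
j=8: u_8=491/720 ∈ [9/14, 53/70) → index 7
j=9: u_9=551/720 ∈ [53/70, 59/70) → index 8
j=10: u_10=611/720 ∈ [59/70, 13/14) → index 9
j=11: u_11=671/720 ∈ [13/14, 33/35) → index 10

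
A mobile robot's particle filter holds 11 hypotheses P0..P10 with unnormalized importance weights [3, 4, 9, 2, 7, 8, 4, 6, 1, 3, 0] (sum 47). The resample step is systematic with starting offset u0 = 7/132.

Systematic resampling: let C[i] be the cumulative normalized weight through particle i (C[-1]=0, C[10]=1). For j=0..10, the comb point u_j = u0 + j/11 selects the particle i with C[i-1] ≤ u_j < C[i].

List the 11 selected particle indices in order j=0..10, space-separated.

C = [3/47, 7/47, 16/47, 18/47, 25/47, 33/47, 37/47, 43/47, 44/47, 1, 1]
j=0: u_0=7/132 ∈ [0, 3/47) → index 0
j=1: u_1=19/132 ∈ [3/47, 7/47) → index 1
j=2: u_2=31/132 ∈ [7/47, 16/47) → index 2
j=3: u_3=43/132 ∈ [7/47, 16/47) → index 2
j=4: u_4=5/12 ∈ [18/47, 25/47) → index 4
j=5: u_5=67/132 ∈ [18/47, 25/47) → index 4
j=6: u_6=79/132 ∈ [25/47, 33/47) → index 5
j=7: u_7=91/132 ∈ [25/47, 33/47) → index 5
j=8: u_8=103/132 ∈ [33/47, 37/47) → index 6
j=9: u_9=115/132 ∈ [37/47, 43/47) → index 7
j=10: u_10=127/132 ∈ [44/47, 1) → index 9

0 1 2 2 4 4 5 5 6 7 9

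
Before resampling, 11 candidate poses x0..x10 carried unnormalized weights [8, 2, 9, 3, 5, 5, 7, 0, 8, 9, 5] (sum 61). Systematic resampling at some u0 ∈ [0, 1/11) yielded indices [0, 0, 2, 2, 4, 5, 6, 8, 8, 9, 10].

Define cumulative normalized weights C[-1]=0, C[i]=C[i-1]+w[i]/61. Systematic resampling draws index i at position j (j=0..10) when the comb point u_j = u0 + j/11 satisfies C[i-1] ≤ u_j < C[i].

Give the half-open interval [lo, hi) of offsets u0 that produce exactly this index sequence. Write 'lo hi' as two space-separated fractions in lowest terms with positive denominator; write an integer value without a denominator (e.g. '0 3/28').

6/671 26/671

C = [8/61, 10/61, 19/61, 22/61, 27/61, 32/61, 39/61, 39/61, 47/61, 56/61, 1]
j=0 picked index 0: u0 ∈ [0, 8/61)
j=1 picked index 0: u0 ∈ [-1/11, 27/671)
j=2 picked index 2: u0 ∈ [-12/671, 87/671)
j=3 picked index 2: u0 ∈ [-73/671, 26/671)
j=4 picked index 4: u0 ∈ [-2/671, 53/671)
j=5 picked index 5: u0 ∈ [-8/671, 47/671)
j=6 picked index 6: u0 ∈ [-14/671, 63/671)
j=7 picked index 8: u0 ∈ [2/671, 90/671)
j=8 picked index 8: u0 ∈ [-59/671, 29/671)
j=9 picked index 9: u0 ∈ [-32/671, 67/671)
j=10 picked index 10: u0 ∈ [6/671, 1/11)
intersection: [6/671, 26/671)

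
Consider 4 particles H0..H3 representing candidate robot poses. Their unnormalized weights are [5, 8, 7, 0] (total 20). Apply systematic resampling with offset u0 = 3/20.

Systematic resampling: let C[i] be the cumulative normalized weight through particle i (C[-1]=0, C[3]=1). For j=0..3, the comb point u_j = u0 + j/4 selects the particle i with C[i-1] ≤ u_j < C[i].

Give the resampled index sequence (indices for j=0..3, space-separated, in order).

0 1 2 2

C = [1/4, 13/20, 1, 1]
j=0: u_0=3/20 ∈ [0, 1/4) → index 0
j=1: u_1=2/5 ∈ [1/4, 13/20) → index 1
j=2: u_2=13/20 ∈ [13/20, 1) → index 2
j=3: u_3=9/10 ∈ [13/20, 1) → index 2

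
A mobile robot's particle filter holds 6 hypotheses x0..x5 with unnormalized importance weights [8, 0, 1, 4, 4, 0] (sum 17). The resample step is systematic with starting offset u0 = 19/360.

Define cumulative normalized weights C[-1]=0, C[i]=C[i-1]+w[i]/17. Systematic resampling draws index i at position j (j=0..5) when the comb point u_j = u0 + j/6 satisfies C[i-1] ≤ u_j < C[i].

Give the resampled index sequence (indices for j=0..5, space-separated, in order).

0 0 0 3 3 4

C = [8/17, 8/17, 9/17, 13/17, 1, 1]
j=0: u_0=19/360 ∈ [0, 8/17) → index 0
j=1: u_1=79/360 ∈ [0, 8/17) → index 0
j=2: u_2=139/360 ∈ [0, 8/17) → index 0
j=3: u_3=199/360 ∈ [9/17, 13/17) → index 3
j=4: u_4=259/360 ∈ [9/17, 13/17) → index 3
j=5: u_5=319/360 ∈ [13/17, 1) → index 4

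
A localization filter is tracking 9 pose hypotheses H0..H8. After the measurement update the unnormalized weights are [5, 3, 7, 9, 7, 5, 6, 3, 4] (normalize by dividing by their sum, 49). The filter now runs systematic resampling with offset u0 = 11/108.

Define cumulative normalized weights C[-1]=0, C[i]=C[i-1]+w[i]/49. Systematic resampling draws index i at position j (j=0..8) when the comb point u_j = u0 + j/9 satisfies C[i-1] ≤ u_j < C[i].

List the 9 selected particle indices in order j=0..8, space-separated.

0 2 3 3 4 5 6 7 8

C = [5/49, 8/49, 15/49, 24/49, 31/49, 36/49, 6/7, 45/49, 1]
j=0: u_0=11/108 ∈ [0, 5/49) → index 0
j=1: u_1=23/108 ∈ [8/49, 15/49) → index 2
j=2: u_2=35/108 ∈ [15/49, 24/49) → index 3
j=3: u_3=47/108 ∈ [15/49, 24/49) → index 3
j=4: u_4=59/108 ∈ [24/49, 31/49) → index 4
j=5: u_5=71/108 ∈ [31/49, 36/49) → index 5
j=6: u_6=83/108 ∈ [36/49, 6/7) → index 6
j=7: u_7=95/108 ∈ [6/7, 45/49) → index 7
j=8: u_8=107/108 ∈ [45/49, 1) → index 8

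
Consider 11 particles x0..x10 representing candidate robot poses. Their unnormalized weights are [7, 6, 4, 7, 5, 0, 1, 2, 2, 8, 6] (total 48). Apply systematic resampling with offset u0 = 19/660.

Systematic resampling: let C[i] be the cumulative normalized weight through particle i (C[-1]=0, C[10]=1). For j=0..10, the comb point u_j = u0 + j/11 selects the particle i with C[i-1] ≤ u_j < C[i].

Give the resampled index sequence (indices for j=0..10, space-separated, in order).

0 0 1 2 3 3 4 7 9 9 10

C = [7/48, 13/48, 17/48, 1/2, 29/48, 29/48, 5/8, 2/3, 17/24, 7/8, 1]
j=0: u_0=19/660 ∈ [0, 7/48) → index 0
j=1: u_1=79/660 ∈ [0, 7/48) → index 0
j=2: u_2=139/660 ∈ [7/48, 13/48) → index 1
j=3: u_3=199/660 ∈ [13/48, 17/48) → index 2
j=4: u_4=259/660 ∈ [17/48, 1/2) → index 3
j=5: u_5=29/60 ∈ [17/48, 1/2) → index 3
j=6: u_6=379/660 ∈ [1/2, 29/48) → index 4
j=7: u_7=439/660 ∈ [5/8, 2/3) → index 7
j=8: u_8=499/660 ∈ [17/24, 7/8) → index 9
j=9: u_9=559/660 ∈ [17/24, 7/8) → index 9
j=10: u_10=619/660 ∈ [7/8, 1) → index 10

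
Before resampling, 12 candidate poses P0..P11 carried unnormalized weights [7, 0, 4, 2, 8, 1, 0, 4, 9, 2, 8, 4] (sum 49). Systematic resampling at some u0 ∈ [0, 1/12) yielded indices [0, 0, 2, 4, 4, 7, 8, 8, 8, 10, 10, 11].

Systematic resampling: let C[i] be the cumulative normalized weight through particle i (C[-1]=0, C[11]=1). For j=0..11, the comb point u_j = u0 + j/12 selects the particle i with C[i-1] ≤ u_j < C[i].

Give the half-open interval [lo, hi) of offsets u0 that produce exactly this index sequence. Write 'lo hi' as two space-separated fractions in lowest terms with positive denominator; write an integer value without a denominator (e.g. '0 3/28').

C = [1/7, 1/7, 11/49, 13/49, 3/7, 22/49, 22/49, 26/49, 5/7, 37/49, 45/49, 1]
j=0 picked index 0: u0 ∈ [0, 1/7)
j=1 picked index 0: u0 ∈ [-1/12, 5/84)
j=2 picked index 2: u0 ∈ [-1/42, 17/294)
j=3 picked index 4: u0 ∈ [3/196, 5/28)
j=4 picked index 4: u0 ∈ [-10/147, 2/21)
j=5 picked index 7: u0 ∈ [19/588, 67/588)
j=6 picked index 8: u0 ∈ [3/98, 3/14)
j=7 picked index 8: u0 ∈ [-31/588, 11/84)
j=8 picked index 8: u0 ∈ [-20/147, 1/21)
j=9 picked index 10: u0 ∈ [1/196, 33/196)
j=10 picked index 10: u0 ∈ [-23/294, 25/294)
j=11 picked index 11: u0 ∈ [1/588, 1/12)
intersection: [19/588, 1/21)

19/588 1/21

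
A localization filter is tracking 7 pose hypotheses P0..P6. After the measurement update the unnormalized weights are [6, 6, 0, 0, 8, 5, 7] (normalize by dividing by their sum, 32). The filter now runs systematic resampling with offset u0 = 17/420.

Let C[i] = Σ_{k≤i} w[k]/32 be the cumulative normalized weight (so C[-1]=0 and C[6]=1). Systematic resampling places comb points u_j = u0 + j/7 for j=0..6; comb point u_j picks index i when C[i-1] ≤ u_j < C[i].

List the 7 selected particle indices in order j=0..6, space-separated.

0 0 1 4 4 5 6

C = [3/16, 3/8, 3/8, 3/8, 5/8, 25/32, 1]
j=0: u_0=17/420 ∈ [0, 3/16) → index 0
j=1: u_1=11/60 ∈ [0, 3/16) → index 0
j=2: u_2=137/420 ∈ [3/16, 3/8) → index 1
j=3: u_3=197/420 ∈ [3/8, 5/8) → index 4
j=4: u_4=257/420 ∈ [3/8, 5/8) → index 4
j=5: u_5=317/420 ∈ [5/8, 25/32) → index 5
j=6: u_6=377/420 ∈ [25/32, 1) → index 6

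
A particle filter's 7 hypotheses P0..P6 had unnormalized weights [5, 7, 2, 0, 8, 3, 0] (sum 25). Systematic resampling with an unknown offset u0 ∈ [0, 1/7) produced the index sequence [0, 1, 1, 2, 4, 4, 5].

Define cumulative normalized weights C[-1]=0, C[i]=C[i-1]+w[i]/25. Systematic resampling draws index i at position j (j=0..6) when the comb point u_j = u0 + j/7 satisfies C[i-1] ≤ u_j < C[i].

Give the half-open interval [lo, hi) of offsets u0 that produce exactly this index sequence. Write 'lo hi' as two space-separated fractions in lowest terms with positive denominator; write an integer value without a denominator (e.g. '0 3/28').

2/35 23/175

C = [1/5, 12/25, 14/25, 14/25, 22/25, 1, 1]
j=0 picked index 0: u0 ∈ [0, 1/5)
j=1 picked index 1: u0 ∈ [2/35, 59/175)
j=2 picked index 1: u0 ∈ [-3/35, 34/175)
j=3 picked index 2: u0 ∈ [9/175, 23/175)
j=4 picked index 4: u0 ∈ [-2/175, 54/175)
j=5 picked index 4: u0 ∈ [-27/175, 29/175)
j=6 picked index 5: u0 ∈ [4/175, 1/7)
intersection: [2/35, 23/175)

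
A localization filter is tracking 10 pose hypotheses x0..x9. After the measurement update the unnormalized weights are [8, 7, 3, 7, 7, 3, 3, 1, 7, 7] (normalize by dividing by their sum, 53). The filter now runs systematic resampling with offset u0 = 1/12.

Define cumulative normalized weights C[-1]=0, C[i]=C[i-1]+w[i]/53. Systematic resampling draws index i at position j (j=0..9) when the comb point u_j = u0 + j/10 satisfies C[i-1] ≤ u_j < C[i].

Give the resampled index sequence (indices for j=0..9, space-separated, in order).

C = [8/53, 15/53, 18/53, 25/53, 32/53, 35/53, 38/53, 39/53, 46/53, 1]
j=0: u_0=1/12 ∈ [0, 8/53) → index 0
j=1: u_1=11/60 ∈ [8/53, 15/53) → index 1
j=2: u_2=17/60 ∈ [15/53, 18/53) → index 2
j=3: u_3=23/60 ∈ [18/53, 25/53) → index 3
j=4: u_4=29/60 ∈ [25/53, 32/53) → index 4
j=5: u_5=7/12 ∈ [25/53, 32/53) → index 4
j=6: u_6=41/60 ∈ [35/53, 38/53) → index 6
j=7: u_7=47/60 ∈ [39/53, 46/53) → index 8
j=8: u_8=53/60 ∈ [46/53, 1) → index 9
j=9: u_9=59/60 ∈ [46/53, 1) → index 9

0 1 2 3 4 4 6 8 9 9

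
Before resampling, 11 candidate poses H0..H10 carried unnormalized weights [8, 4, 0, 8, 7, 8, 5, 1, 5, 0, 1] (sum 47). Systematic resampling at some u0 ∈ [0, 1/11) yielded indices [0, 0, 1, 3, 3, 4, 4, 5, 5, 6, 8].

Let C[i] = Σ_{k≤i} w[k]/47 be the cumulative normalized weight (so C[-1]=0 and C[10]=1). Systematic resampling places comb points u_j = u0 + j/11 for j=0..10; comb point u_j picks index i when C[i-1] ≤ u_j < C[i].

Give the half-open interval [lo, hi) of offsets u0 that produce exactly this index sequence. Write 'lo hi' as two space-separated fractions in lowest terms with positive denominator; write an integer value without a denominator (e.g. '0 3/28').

C = [8/47, 12/47, 12/47, 20/47, 27/47, 35/47, 40/47, 41/47, 46/47, 46/47, 1]
j=0 picked index 0: u0 ∈ [0, 8/47)
j=1 picked index 0: u0 ∈ [-1/11, 41/517)
j=2 picked index 1: u0 ∈ [-6/517, 38/517)
j=3 picked index 3: u0 ∈ [-9/517, 79/517)
j=4 picked index 3: u0 ∈ [-56/517, 32/517)
j=5 picked index 4: u0 ∈ [-15/517, 62/517)
j=6 picked index 4: u0 ∈ [-62/517, 15/517)
j=7 picked index 5: u0 ∈ [-32/517, 56/517)
j=8 picked index 5: u0 ∈ [-79/517, 9/517)
j=9 picked index 6: u0 ∈ [-38/517, 17/517)
j=10 picked index 8: u0 ∈ [-19/517, 36/517)
intersection: [0, 9/517)

0 9/517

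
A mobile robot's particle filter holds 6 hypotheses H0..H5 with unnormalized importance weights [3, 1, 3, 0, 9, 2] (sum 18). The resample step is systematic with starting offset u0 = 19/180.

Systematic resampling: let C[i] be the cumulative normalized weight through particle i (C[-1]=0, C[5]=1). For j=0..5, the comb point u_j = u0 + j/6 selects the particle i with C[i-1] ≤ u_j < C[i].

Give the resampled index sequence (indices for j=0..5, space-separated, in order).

C = [1/6, 2/9, 7/18, 7/18, 8/9, 1]
j=0: u_0=19/180 ∈ [0, 1/6) → index 0
j=1: u_1=49/180 ∈ [2/9, 7/18) → index 2
j=2: u_2=79/180 ∈ [7/18, 8/9) → index 4
j=3: u_3=109/180 ∈ [7/18, 8/9) → index 4
j=4: u_4=139/180 ∈ [7/18, 8/9) → index 4
j=5: u_5=169/180 ∈ [8/9, 1) → index 5

0 2 4 4 4 5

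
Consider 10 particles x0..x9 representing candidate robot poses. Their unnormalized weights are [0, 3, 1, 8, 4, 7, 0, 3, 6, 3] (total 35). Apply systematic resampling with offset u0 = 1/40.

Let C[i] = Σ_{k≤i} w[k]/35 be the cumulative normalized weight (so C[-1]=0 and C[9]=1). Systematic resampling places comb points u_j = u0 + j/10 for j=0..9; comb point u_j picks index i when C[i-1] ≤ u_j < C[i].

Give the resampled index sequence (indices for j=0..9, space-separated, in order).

C = [0, 3/35, 4/35, 12/35, 16/35, 23/35, 23/35, 26/35, 32/35, 1]
j=0: u_0=1/40 ∈ [0, 3/35) → index 1
j=1: u_1=1/8 ∈ [4/35, 12/35) → index 3
j=2: u_2=9/40 ∈ [4/35, 12/35) → index 3
j=3: u_3=13/40 ∈ [4/35, 12/35) → index 3
j=4: u_4=17/40 ∈ [12/35, 16/35) → index 4
j=5: u_5=21/40 ∈ [16/35, 23/35) → index 5
j=6: u_6=5/8 ∈ [16/35, 23/35) → index 5
j=7: u_7=29/40 ∈ [23/35, 26/35) → index 7
j=8: u_8=33/40 ∈ [26/35, 32/35) → index 8
j=9: u_9=37/40 ∈ [32/35, 1) → index 9

1 3 3 3 4 5 5 7 8 9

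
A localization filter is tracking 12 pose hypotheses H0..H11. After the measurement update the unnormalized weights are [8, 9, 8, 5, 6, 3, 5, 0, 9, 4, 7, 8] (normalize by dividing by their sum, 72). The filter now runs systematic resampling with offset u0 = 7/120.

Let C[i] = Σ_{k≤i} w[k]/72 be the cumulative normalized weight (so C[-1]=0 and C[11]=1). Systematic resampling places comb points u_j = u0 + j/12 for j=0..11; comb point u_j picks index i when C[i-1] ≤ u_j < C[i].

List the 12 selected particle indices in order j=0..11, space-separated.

0 1 1 2 3 4 6 8 8 10 11 11

C = [1/9, 17/72, 25/72, 5/12, 1/2, 13/24, 11/18, 11/18, 53/72, 19/24, 8/9, 1]
j=0: u_0=7/120 ∈ [0, 1/9) → index 0
j=1: u_1=17/120 ∈ [1/9, 17/72) → index 1
j=2: u_2=9/40 ∈ [1/9, 17/72) → index 1
j=3: u_3=37/120 ∈ [17/72, 25/72) → index 2
j=4: u_4=47/120 ∈ [25/72, 5/12) → index 3
j=5: u_5=19/40 ∈ [5/12, 1/2) → index 4
j=6: u_6=67/120 ∈ [13/24, 11/18) → index 6
j=7: u_7=77/120 ∈ [11/18, 53/72) → index 8
j=8: u_8=29/40 ∈ [11/18, 53/72) → index 8
j=9: u_9=97/120 ∈ [19/24, 8/9) → index 10
j=10: u_10=107/120 ∈ [8/9, 1) → index 11
j=11: u_11=39/40 ∈ [8/9, 1) → index 11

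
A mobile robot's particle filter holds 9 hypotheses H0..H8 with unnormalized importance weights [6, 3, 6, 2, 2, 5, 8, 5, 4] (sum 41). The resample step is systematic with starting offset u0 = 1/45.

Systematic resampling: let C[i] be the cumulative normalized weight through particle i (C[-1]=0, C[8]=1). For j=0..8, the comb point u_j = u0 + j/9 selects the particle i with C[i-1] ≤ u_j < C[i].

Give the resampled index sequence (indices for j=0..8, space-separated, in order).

0 0 2 2 5 5 6 7 8

C = [6/41, 9/41, 15/41, 17/41, 19/41, 24/41, 32/41, 37/41, 1]
j=0: u_0=1/45 ∈ [0, 6/41) → index 0
j=1: u_1=2/15 ∈ [0, 6/41) → index 0
j=2: u_2=11/45 ∈ [9/41, 15/41) → index 2
j=3: u_3=16/45 ∈ [9/41, 15/41) → index 2
j=4: u_4=7/15 ∈ [19/41, 24/41) → index 5
j=5: u_5=26/45 ∈ [19/41, 24/41) → index 5
j=6: u_6=31/45 ∈ [24/41, 32/41) → index 6
j=7: u_7=4/5 ∈ [32/41, 37/41) → index 7
j=8: u_8=41/45 ∈ [37/41, 1) → index 8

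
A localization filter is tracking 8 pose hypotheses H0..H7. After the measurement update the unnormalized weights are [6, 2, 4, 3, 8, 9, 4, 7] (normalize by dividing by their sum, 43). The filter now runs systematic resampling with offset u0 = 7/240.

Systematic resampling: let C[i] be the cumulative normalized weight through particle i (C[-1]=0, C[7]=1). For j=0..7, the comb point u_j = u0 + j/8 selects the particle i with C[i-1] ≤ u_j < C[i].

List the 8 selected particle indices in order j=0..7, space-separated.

0 1 3 4 4 5 6 7

C = [6/43, 8/43, 12/43, 15/43, 23/43, 32/43, 36/43, 1]
j=0: u_0=7/240 ∈ [0, 6/43) → index 0
j=1: u_1=37/240 ∈ [6/43, 8/43) → index 1
j=2: u_2=67/240 ∈ [12/43, 15/43) → index 3
j=3: u_3=97/240 ∈ [15/43, 23/43) → index 4
j=4: u_4=127/240 ∈ [15/43, 23/43) → index 4
j=5: u_5=157/240 ∈ [23/43, 32/43) → index 5
j=6: u_6=187/240 ∈ [32/43, 36/43) → index 6
j=7: u_7=217/240 ∈ [36/43, 1) → index 7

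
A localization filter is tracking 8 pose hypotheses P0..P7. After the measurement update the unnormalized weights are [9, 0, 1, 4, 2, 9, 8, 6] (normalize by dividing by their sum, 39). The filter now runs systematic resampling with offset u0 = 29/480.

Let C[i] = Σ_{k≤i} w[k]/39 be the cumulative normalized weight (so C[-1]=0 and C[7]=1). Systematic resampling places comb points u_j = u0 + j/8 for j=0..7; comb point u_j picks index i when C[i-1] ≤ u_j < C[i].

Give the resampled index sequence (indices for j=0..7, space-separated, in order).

0 0 3 5 5 6 6 7

C = [3/13, 3/13, 10/39, 14/39, 16/39, 25/39, 11/13, 1]
j=0: u_0=29/480 ∈ [0, 3/13) → index 0
j=1: u_1=89/480 ∈ [0, 3/13) → index 0
j=2: u_2=149/480 ∈ [10/39, 14/39) → index 3
j=3: u_3=209/480 ∈ [16/39, 25/39) → index 5
j=4: u_4=269/480 ∈ [16/39, 25/39) → index 5
j=5: u_5=329/480 ∈ [25/39, 11/13) → index 6
j=6: u_6=389/480 ∈ [25/39, 11/13) → index 6
j=7: u_7=449/480 ∈ [11/13, 1) → index 7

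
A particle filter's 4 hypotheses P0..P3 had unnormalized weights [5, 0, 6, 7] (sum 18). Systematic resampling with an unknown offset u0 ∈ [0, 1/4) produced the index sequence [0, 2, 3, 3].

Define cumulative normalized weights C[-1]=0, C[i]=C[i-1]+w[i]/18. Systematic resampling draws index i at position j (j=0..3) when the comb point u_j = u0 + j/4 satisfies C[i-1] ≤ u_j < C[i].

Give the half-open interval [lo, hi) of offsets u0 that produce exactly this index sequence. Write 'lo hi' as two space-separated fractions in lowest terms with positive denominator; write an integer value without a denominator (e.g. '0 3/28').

1/9 1/4

C = [5/18, 5/18, 11/18, 1]
j=0 picked index 0: u0 ∈ [0, 5/18)
j=1 picked index 2: u0 ∈ [1/36, 13/36)
j=2 picked index 3: u0 ∈ [1/9, 1/2)
j=3 picked index 3: u0 ∈ [-5/36, 1/4)
intersection: [1/9, 1/4)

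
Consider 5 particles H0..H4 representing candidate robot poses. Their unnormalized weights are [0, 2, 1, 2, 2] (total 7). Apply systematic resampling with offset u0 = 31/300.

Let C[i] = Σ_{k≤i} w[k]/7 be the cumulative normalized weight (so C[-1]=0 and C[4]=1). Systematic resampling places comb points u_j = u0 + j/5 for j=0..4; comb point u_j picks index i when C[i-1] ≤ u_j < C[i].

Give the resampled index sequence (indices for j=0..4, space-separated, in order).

C = [0, 2/7, 3/7, 5/7, 1]
j=0: u_0=31/300 ∈ [0, 2/7) → index 1
j=1: u_1=91/300 ∈ [2/7, 3/7) → index 2
j=2: u_2=151/300 ∈ [3/7, 5/7) → index 3
j=3: u_3=211/300 ∈ [3/7, 5/7) → index 3
j=4: u_4=271/300 ∈ [5/7, 1) → index 4

1 2 3 3 4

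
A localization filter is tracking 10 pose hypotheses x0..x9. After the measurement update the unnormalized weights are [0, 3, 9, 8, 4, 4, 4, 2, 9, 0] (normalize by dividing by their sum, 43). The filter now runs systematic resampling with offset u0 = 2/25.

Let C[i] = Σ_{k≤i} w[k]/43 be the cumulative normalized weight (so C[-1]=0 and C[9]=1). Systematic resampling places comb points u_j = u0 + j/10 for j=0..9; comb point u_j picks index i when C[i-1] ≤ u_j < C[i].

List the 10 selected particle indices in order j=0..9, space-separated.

C = [0, 3/43, 12/43, 20/43, 24/43, 28/43, 32/43, 34/43, 1, 1]
j=0: u_0=2/25 ∈ [3/43, 12/43) → index 2
j=1: u_1=9/50 ∈ [3/43, 12/43) → index 2
j=2: u_2=7/25 ∈ [12/43, 20/43) → index 3
j=3: u_3=19/50 ∈ [12/43, 20/43) → index 3
j=4: u_4=12/25 ∈ [20/43, 24/43) → index 4
j=5: u_5=29/50 ∈ [24/43, 28/43) → index 5
j=6: u_6=17/25 ∈ [28/43, 32/43) → index 6
j=7: u_7=39/50 ∈ [32/43, 34/43) → index 7
j=8: u_8=22/25 ∈ [34/43, 1) → index 8
j=9: u_9=49/50 ∈ [34/43, 1) → index 8

2 2 3 3 4 5 6 7 8 8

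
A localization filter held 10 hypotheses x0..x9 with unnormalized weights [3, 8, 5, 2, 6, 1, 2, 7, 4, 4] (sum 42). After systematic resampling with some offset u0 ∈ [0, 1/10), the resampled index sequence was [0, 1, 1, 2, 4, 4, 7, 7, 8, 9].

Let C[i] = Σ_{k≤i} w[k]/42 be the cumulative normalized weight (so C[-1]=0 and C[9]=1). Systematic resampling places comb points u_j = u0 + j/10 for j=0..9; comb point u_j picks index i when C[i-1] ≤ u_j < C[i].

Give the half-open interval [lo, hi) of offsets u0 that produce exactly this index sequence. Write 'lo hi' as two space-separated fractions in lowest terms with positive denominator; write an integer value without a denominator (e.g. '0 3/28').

3/70 13/210

C = [1/14, 11/42, 8/21, 3/7, 4/7, 25/42, 9/14, 17/21, 19/21, 1]
j=0 picked index 0: u0 ∈ [0, 1/14)
j=1 picked index 1: u0 ∈ [-1/35, 17/105)
j=2 picked index 1: u0 ∈ [-9/70, 13/210)
j=3 picked index 2: u0 ∈ [-4/105, 17/210)
j=4 picked index 4: u0 ∈ [1/35, 6/35)
j=5 picked index 4: u0 ∈ [-1/14, 1/14)
j=6 picked index 7: u0 ∈ [3/70, 22/105)
j=7 picked index 7: u0 ∈ [-2/35, 23/210)
j=8 picked index 8: u0 ∈ [1/105, 11/105)
j=9 picked index 9: u0 ∈ [1/210, 1/10)
intersection: [3/70, 13/210)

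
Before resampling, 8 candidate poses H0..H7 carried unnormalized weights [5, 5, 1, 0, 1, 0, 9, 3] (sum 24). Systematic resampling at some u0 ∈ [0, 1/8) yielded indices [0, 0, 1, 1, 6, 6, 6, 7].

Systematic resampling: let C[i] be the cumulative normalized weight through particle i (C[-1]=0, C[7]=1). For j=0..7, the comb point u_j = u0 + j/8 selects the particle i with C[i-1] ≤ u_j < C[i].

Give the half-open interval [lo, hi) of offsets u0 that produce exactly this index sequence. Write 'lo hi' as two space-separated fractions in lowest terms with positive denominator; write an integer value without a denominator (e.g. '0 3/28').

0 1/24

C = [5/24, 5/12, 11/24, 11/24, 1/2, 1/2, 7/8, 1]
j=0 picked index 0: u0 ∈ [0, 5/24)
j=1 picked index 0: u0 ∈ [-1/8, 1/12)
j=2 picked index 1: u0 ∈ [-1/24, 1/6)
j=3 picked index 1: u0 ∈ [-1/6, 1/24)
j=4 picked index 6: u0 ∈ [0, 3/8)
j=5 picked index 6: u0 ∈ [-1/8, 1/4)
j=6 picked index 6: u0 ∈ [-1/4, 1/8)
j=7 picked index 7: u0 ∈ [0, 1/8)
intersection: [0, 1/24)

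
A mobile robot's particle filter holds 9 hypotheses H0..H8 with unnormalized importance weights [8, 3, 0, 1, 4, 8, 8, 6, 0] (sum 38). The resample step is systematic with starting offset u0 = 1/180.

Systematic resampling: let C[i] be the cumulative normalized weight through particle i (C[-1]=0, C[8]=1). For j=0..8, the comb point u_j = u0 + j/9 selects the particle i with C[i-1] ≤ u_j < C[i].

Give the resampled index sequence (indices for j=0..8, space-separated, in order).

C = [4/19, 11/38, 11/38, 6/19, 8/19, 12/19, 16/19, 1, 1]
j=0: u_0=1/180 ∈ [0, 4/19) → index 0
j=1: u_1=7/60 ∈ [0, 4/19) → index 0
j=2: u_2=41/180 ∈ [4/19, 11/38) → index 1
j=3: u_3=61/180 ∈ [6/19, 8/19) → index 4
j=4: u_4=9/20 ∈ [8/19, 12/19) → index 5
j=5: u_5=101/180 ∈ [8/19, 12/19) → index 5
j=6: u_6=121/180 ∈ [12/19, 16/19) → index 6
j=7: u_7=47/60 ∈ [12/19, 16/19) → index 6
j=8: u_8=161/180 ∈ [16/19, 1) → index 7

0 0 1 4 5 5 6 6 7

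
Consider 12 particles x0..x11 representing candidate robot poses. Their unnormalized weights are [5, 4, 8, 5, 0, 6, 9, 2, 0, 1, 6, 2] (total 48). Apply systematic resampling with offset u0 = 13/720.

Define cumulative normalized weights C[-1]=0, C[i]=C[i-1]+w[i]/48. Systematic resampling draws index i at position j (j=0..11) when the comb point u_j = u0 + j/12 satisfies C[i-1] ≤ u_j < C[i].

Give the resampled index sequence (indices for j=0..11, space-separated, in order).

0 0 1 2 2 3 5 6 6 6 10 10

C = [5/48, 3/16, 17/48, 11/24, 11/24, 7/12, 37/48, 13/16, 13/16, 5/6, 23/24, 1]
j=0: u_0=13/720 ∈ [0, 5/48) → index 0
j=1: u_1=73/720 ∈ [0, 5/48) → index 0
j=2: u_2=133/720 ∈ [5/48, 3/16) → index 1
j=3: u_3=193/720 ∈ [3/16, 17/48) → index 2
j=4: u_4=253/720 ∈ [3/16, 17/48) → index 2
j=5: u_5=313/720 ∈ [17/48, 11/24) → index 3
j=6: u_6=373/720 ∈ [11/24, 7/12) → index 5
j=7: u_7=433/720 ∈ [7/12, 37/48) → index 6
j=8: u_8=493/720 ∈ [7/12, 37/48) → index 6
j=9: u_9=553/720 ∈ [7/12, 37/48) → index 6
j=10: u_10=613/720 ∈ [5/6, 23/24) → index 10
j=11: u_11=673/720 ∈ [5/6, 23/24) → index 10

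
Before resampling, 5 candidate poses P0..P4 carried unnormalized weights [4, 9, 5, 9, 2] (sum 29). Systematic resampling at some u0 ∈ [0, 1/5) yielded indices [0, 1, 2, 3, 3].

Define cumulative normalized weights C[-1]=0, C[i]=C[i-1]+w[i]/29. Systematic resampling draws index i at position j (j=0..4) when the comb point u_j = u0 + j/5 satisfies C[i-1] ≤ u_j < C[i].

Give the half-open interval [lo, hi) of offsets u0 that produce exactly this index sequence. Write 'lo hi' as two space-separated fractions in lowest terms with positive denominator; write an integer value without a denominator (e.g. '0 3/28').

7/145 19/145

C = [4/29, 13/29, 18/29, 27/29, 1]
j=0 picked index 0: u0 ∈ [0, 4/29)
j=1 picked index 1: u0 ∈ [-9/145, 36/145)
j=2 picked index 2: u0 ∈ [7/145, 32/145)
j=3 picked index 3: u0 ∈ [3/145, 48/145)
j=4 picked index 3: u0 ∈ [-26/145, 19/145)
intersection: [7/145, 19/145)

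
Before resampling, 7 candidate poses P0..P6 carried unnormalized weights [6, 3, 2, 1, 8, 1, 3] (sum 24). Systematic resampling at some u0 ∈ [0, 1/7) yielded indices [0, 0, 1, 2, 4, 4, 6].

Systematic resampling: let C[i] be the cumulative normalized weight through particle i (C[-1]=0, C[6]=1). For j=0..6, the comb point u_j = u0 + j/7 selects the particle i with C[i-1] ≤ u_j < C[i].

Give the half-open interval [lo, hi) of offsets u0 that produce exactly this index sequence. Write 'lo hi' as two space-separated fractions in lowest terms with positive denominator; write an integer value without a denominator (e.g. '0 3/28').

C = [1/4, 3/8, 11/24, 1/2, 5/6, 7/8, 1]
j=0 picked index 0: u0 ∈ [0, 1/4)
j=1 picked index 0: u0 ∈ [-1/7, 3/28)
j=2 picked index 1: u0 ∈ [-1/28, 5/56)
j=3 picked index 2: u0 ∈ [-3/56, 5/168)
j=4 picked index 4: u0 ∈ [-1/14, 11/42)
j=5 picked index 4: u0 ∈ [-3/14, 5/42)
j=6 picked index 6: u0 ∈ [1/56, 1/7)
intersection: [1/56, 5/168)

1/56 5/168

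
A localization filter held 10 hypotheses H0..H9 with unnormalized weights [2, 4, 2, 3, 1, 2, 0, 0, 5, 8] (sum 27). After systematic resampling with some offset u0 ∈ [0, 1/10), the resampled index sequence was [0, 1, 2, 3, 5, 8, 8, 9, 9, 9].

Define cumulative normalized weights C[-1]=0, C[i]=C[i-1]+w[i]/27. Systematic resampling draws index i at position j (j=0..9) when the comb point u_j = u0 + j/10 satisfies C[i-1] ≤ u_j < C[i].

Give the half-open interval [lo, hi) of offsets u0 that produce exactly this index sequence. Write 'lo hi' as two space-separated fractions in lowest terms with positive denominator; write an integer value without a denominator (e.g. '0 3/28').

2/45 2/27

C = [2/27, 2/9, 8/27, 11/27, 4/9, 14/27, 14/27, 14/27, 19/27, 1]
j=0 picked index 0: u0 ∈ [0, 2/27)
j=1 picked index 1: u0 ∈ [-7/270, 11/90)
j=2 picked index 2: u0 ∈ [1/45, 13/135)
j=3 picked index 3: u0 ∈ [-1/270, 29/270)
j=4 picked index 5: u0 ∈ [2/45, 16/135)
j=5 picked index 8: u0 ∈ [1/54, 11/54)
j=6 picked index 8: u0 ∈ [-11/135, 14/135)
j=7 picked index 9: u0 ∈ [1/270, 3/10)
j=8 picked index 9: u0 ∈ [-13/135, 1/5)
j=9 picked index 9: u0 ∈ [-53/270, 1/10)
intersection: [2/45, 2/27)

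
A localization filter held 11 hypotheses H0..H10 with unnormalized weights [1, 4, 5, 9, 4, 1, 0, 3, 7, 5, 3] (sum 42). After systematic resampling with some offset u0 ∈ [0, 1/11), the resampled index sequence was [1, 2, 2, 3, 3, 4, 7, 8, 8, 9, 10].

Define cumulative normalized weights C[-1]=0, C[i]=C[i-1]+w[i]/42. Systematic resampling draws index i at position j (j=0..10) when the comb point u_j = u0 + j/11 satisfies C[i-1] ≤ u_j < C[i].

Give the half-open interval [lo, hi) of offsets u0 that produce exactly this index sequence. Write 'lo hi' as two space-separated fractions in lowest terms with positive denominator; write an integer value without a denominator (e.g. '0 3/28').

13/462 13/231

C = [1/42, 5/42, 5/21, 19/42, 23/42, 4/7, 4/7, 9/14, 17/21, 13/14, 1]
j=0 picked index 1: u0 ∈ [1/42, 5/42)
j=1 picked index 2: u0 ∈ [13/462, 34/231)
j=2 picked index 2: u0 ∈ [-29/462, 13/231)
j=3 picked index 3: u0 ∈ [-8/231, 83/462)
j=4 picked index 3: u0 ∈ [-29/231, 41/462)
j=5 picked index 4: u0 ∈ [-1/462, 43/462)
j=6 picked index 7: u0 ∈ [2/77, 15/154)
j=7 picked index 8: u0 ∈ [1/154, 40/231)
j=8 picked index 8: u0 ∈ [-13/154, 19/231)
j=9 picked index 9: u0 ∈ [-2/231, 17/154)
j=10 picked index 10: u0 ∈ [3/154, 1/11)
intersection: [13/462, 13/231)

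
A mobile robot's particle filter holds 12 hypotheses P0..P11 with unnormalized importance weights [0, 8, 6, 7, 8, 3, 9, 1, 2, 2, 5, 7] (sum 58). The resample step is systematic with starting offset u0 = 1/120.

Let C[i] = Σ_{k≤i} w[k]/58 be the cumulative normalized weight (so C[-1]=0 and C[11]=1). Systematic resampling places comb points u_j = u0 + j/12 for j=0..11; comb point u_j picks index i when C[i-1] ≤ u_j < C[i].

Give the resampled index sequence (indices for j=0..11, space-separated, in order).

1 1 2 3 3 4 5 6 6 8 10 11

C = [0, 4/29, 7/29, 21/58, 1/2, 16/29, 41/58, 21/29, 22/29, 23/29, 51/58, 1]
j=0: u_0=1/120 ∈ [0, 4/29) → index 1
j=1: u_1=11/120 ∈ [0, 4/29) → index 1
j=2: u_2=7/40 ∈ [4/29, 7/29) → index 2
j=3: u_3=31/120 ∈ [7/29, 21/58) → index 3
j=4: u_4=41/120 ∈ [7/29, 21/58) → index 3
j=5: u_5=17/40 ∈ [21/58, 1/2) → index 4
j=6: u_6=61/120 ∈ [1/2, 16/29) → index 5
j=7: u_7=71/120 ∈ [16/29, 41/58) → index 6
j=8: u_8=27/40 ∈ [16/29, 41/58) → index 6
j=9: u_9=91/120 ∈ [21/29, 22/29) → index 8
j=10: u_10=101/120 ∈ [23/29, 51/58) → index 10
j=11: u_11=37/40 ∈ [51/58, 1) → index 11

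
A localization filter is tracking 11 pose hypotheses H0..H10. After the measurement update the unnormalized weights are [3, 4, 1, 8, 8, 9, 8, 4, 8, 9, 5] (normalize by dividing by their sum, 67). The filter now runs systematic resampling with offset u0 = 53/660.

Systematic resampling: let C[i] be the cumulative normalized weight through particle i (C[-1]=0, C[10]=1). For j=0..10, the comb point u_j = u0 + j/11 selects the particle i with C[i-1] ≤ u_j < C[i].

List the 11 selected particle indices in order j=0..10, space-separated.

C = [3/67, 7/67, 8/67, 16/67, 24/67, 33/67, 41/67, 45/67, 53/67, 62/67, 1]
j=0: u_0=53/660 ∈ [3/67, 7/67) → index 1
j=1: u_1=113/660 ∈ [8/67, 16/67) → index 3
j=2: u_2=173/660 ∈ [16/67, 24/67) → index 4
j=3: u_3=233/660 ∈ [16/67, 24/67) → index 4
j=4: u_4=293/660 ∈ [24/67, 33/67) → index 5
j=5: u_5=353/660 ∈ [33/67, 41/67) → index 6
j=6: u_6=413/660 ∈ [41/67, 45/67) → index 7
j=7: u_7=43/60 ∈ [45/67, 53/67) → index 8
j=8: u_8=533/660 ∈ [53/67, 62/67) → index 9
j=9: u_9=593/660 ∈ [53/67, 62/67) → index 9
j=10: u_10=653/660 ∈ [62/67, 1) → index 10

1 3 4 4 5 6 7 8 9 9 10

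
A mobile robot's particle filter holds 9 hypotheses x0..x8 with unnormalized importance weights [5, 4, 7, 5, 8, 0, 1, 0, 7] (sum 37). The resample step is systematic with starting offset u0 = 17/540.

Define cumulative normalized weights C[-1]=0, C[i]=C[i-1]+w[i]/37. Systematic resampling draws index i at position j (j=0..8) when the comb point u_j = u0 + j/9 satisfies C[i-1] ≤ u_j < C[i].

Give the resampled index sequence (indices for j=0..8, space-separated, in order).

0 1 2 2 3 4 4 6 8

C = [5/37, 9/37, 16/37, 21/37, 29/37, 29/37, 30/37, 30/37, 1]
j=0: u_0=17/540 ∈ [0, 5/37) → index 0
j=1: u_1=77/540 ∈ [5/37, 9/37) → index 1
j=2: u_2=137/540 ∈ [9/37, 16/37) → index 2
j=3: u_3=197/540 ∈ [9/37, 16/37) → index 2
j=4: u_4=257/540 ∈ [16/37, 21/37) → index 3
j=5: u_5=317/540 ∈ [21/37, 29/37) → index 4
j=6: u_6=377/540 ∈ [21/37, 29/37) → index 4
j=7: u_7=437/540 ∈ [29/37, 30/37) → index 6
j=8: u_8=497/540 ∈ [30/37, 1) → index 8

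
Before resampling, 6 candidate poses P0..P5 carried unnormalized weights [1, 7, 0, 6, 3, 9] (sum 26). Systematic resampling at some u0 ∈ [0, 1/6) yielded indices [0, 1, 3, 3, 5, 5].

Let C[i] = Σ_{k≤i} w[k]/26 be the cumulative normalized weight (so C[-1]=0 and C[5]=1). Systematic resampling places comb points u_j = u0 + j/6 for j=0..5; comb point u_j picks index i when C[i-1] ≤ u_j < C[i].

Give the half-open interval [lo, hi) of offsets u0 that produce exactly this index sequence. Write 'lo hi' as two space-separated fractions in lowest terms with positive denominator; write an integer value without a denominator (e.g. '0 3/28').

0 1/26

C = [1/26, 4/13, 4/13, 7/13, 17/26, 1]
j=0 picked index 0: u0 ∈ [0, 1/26)
j=1 picked index 1: u0 ∈ [-5/39, 11/78)
j=2 picked index 3: u0 ∈ [-1/39, 8/39)
j=3 picked index 3: u0 ∈ [-5/26, 1/26)
j=4 picked index 5: u0 ∈ [-1/78, 1/3)
j=5 picked index 5: u0 ∈ [-7/39, 1/6)
intersection: [0, 1/26)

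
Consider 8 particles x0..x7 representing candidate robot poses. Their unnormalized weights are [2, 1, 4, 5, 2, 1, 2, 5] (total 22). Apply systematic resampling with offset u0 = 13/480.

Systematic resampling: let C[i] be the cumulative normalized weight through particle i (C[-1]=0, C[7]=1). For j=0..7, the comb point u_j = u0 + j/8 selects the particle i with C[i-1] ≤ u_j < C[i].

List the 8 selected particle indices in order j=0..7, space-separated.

C = [1/11, 3/22, 7/22, 6/11, 7/11, 15/22, 17/22, 1]
j=0: u_0=13/480 ∈ [0, 1/11) → index 0
j=1: u_1=73/480 ∈ [3/22, 7/22) → index 2
j=2: u_2=133/480 ∈ [3/22, 7/22) → index 2
j=3: u_3=193/480 ∈ [7/22, 6/11) → index 3
j=4: u_4=253/480 ∈ [7/22, 6/11) → index 3
j=5: u_5=313/480 ∈ [7/11, 15/22) → index 5
j=6: u_6=373/480 ∈ [17/22, 1) → index 7
j=7: u_7=433/480 ∈ [17/22, 1) → index 7

0 2 2 3 3 5 7 7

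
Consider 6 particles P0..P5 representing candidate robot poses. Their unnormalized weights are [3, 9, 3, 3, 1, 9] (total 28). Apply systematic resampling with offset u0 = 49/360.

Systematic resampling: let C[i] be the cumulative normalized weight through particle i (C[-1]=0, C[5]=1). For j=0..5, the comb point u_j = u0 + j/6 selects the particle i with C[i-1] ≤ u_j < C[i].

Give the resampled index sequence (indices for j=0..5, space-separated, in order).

C = [3/28, 3/7, 15/28, 9/14, 19/28, 1]
j=0: u_0=49/360 ∈ [3/28, 3/7) → index 1
j=1: u_1=109/360 ∈ [3/28, 3/7) → index 1
j=2: u_2=169/360 ∈ [3/7, 15/28) → index 2
j=3: u_3=229/360 ∈ [15/28, 9/14) → index 3
j=4: u_4=289/360 ∈ [19/28, 1) → index 5
j=5: u_5=349/360 ∈ [19/28, 1) → index 5

1 1 2 3 5 5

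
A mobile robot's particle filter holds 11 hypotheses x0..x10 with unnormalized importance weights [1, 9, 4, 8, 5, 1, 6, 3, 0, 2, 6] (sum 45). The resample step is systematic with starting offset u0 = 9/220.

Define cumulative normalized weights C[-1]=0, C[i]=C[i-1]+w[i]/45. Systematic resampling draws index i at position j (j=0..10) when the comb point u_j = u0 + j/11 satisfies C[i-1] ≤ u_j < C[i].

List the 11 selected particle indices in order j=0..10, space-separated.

C = [1/45, 2/9, 14/45, 22/45, 3/5, 28/45, 34/45, 37/45, 37/45, 13/15, 1]
j=0: u_0=9/220 ∈ [1/45, 2/9) → index 1
j=1: u_1=29/220 ∈ [1/45, 2/9) → index 1
j=2: u_2=49/220 ∈ [2/9, 14/45) → index 2
j=3: u_3=69/220 ∈ [14/45, 22/45) → index 3
j=4: u_4=89/220 ∈ [14/45, 22/45) → index 3
j=5: u_5=109/220 ∈ [22/45, 3/5) → index 4
j=6: u_6=129/220 ∈ [22/45, 3/5) → index 4
j=7: u_7=149/220 ∈ [28/45, 34/45) → index 6
j=8: u_8=169/220 ∈ [34/45, 37/45) → index 7
j=9: u_9=189/220 ∈ [37/45, 13/15) → index 9
j=10: u_10=19/20 ∈ [13/15, 1) → index 10

1 1 2 3 3 4 4 6 7 9 10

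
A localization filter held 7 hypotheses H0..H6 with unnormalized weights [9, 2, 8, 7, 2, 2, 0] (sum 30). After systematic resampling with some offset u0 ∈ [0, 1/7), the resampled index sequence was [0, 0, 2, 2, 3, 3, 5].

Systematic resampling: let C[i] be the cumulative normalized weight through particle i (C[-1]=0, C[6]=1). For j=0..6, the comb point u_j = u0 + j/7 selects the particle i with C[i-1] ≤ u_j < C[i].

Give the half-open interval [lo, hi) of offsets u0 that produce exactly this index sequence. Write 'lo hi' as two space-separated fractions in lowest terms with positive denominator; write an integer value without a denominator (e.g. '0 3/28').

C = [3/10, 11/30, 19/30, 13/15, 14/15, 1, 1]
j=0 picked index 0: u0 ∈ [0, 3/10)
j=1 picked index 0: u0 ∈ [-1/7, 11/70)
j=2 picked index 2: u0 ∈ [17/210, 73/210)
j=3 picked index 2: u0 ∈ [-13/210, 43/210)
j=4 picked index 3: u0 ∈ [13/210, 31/105)
j=5 picked index 3: u0 ∈ [-17/210, 16/105)
j=6 picked index 5: u0 ∈ [8/105, 1/7)
intersection: [17/210, 1/7)

17/210 1/7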